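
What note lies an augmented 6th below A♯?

C

A down a major sixth is C, so the target letter is C.
From A#, an augmented sixth is 10 semitones down: C.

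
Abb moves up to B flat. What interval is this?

The letter names run A→B, a span of 1 letter step, so the interval is some kind of second.
Abb to Bb is 3 semitones. A major second is 2, so 3 makes it augmented.

augmented second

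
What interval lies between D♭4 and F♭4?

Counting letters D–E–F gives a third.
Db→Fb = 3 semitones, 1 narrower than the major third (4), so minor.

minor third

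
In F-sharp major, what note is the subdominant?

Degree 4 takes the letter 3 steps above F, which is B.
In major, degree 4 sits 5 semitones above the tonic. F# + 5 semitones is pitch class 11, spelled on B as B.

B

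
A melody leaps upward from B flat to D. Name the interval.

major third

Counting letters B–C–D gives a third.
Bb→D = 4 semitones, exactly the major third.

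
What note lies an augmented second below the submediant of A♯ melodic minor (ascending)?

E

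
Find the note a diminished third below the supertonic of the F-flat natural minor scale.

E

The supertonic of Fb natural minor is Gb.
A diminished third (2 semitones) below Gb lands on the letter E, giving E.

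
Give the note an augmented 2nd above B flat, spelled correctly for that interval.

C#

B up a major second is C#, so the target letter is C.
From Bb, an augmented second is 3 semitones up: C#.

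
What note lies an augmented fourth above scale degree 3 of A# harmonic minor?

F##

Scale degree 3 of A# harmonic minor is C#.
An augmented fourth (6 semitones) above C# lands on the letter F, giving F##.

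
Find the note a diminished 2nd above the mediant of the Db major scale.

The mediant of Db major is F.
A diminished second (0 semitones) above F lands on the letter G, giving Gbb.

Gbb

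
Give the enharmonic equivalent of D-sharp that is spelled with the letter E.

Eb

D# is pitch class 3. The letter E alone is pitch class 4.
To reach pitch class 3 from E requires an offset of -1 semitone, i.e. flat: Eb.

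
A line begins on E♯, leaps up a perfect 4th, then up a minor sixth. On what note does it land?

A perfect fourth up from E# is A# (letter A, 5 semitones up).
A minor sixth up from A# is F# (letter F, 8 semitones up).

F#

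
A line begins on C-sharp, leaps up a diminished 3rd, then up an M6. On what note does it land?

C

A diminished third up from C# is Eb (letter E, 2 semitones up).
A major sixth up from Eb is C (letter C, 9 semitones up).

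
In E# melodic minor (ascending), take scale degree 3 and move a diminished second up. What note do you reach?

Ab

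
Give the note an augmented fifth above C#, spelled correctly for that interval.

G##

C up a perfect fifth is G, so the target letter is G.
From C#, an augmented fifth is 8 semitones up: G##.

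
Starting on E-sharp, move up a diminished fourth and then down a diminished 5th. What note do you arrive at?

A diminished fourth up from E# is A (letter A, 4 semitones up).
A diminished fifth down from A is D# (letter D, 6 semitones down).

D#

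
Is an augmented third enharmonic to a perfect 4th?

Yes

An augmented third spans 5 semitones; a perfect fourth spans 5.
They are enharmonically equivalent.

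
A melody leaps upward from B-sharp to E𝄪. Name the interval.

The letter names run B→E, a span of 3 letter steps, so the interval is some kind of fourth.
B# to E## is 6 semitones. A perfect fourth is 5, so 6 makes it augmented.

augmented fourth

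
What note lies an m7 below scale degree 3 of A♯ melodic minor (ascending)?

Scale degree 3 of A# melodic minor (ascending) is C#.
A minor seventh (10 semitones) below C# lands on the letter D, giving D#.

D#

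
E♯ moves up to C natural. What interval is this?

diminished sixth

The letter names run E→C, a span of 5 letter steps, so the interval is some kind of sixth.
E# to C is 7 semitones. A major sixth is 9, so 7 makes it diminished.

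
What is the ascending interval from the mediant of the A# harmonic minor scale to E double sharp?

augmented third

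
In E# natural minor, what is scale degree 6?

C#

Degree 6 takes the letter 5 steps above E, which is C.
In natural minor, degree 6 sits 8 semitones above the tonic. E# + 8 semitones is pitch class 1, spelled on C as C#.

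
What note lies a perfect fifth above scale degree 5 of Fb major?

Gb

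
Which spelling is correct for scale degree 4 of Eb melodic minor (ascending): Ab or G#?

Each scale degree takes a distinct letter name. Degree 4 of a scale on E must use the letter A.
Ab and G# are enharmonically the same pitch, but only Ab uses the letter A, so it is the correct spelling here.

Ab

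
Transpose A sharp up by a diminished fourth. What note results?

D

A up a perfect fourth is D, so the target letter is D.
From A#, a diminished fourth is 4 semitones up: D.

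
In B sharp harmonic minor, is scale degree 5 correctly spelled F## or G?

F##

Each scale degree takes a distinct letter name. Degree 5 of a scale on B must use the letter F.
F## and G are enharmonically the same pitch, but only F## uses the letter F, so it is the correct spelling here.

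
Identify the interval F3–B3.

augmented fourth

The letter names run F→B, a span of 3 letter steps, so the interval is some kind of fourth.
F to B is 6 semitones. A perfect fourth is 5, so 6 makes it augmented.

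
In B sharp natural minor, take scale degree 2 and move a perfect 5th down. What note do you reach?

F##

Scale degree 2 of B# natural minor is C##.
A perfect fifth (7 semitones) below C## lands on the letter F, giving F##.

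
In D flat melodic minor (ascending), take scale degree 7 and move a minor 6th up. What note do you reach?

Scale degree 7 of Db melodic minor (ascending) is C.
A minor sixth (8 semitones) above C lands on the letter A, giving Ab.

Ab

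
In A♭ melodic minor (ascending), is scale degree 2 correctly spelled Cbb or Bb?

Bb

Each scale degree takes a distinct letter name. Degree 2 of a scale on A must use the letter B.
Bb and Cbb are enharmonically the same pitch, but only Bb uses the letter B, so it is the correct spelling here.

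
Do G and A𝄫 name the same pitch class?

Yes

G = pitch class 7 and Abb = pitch class 7 — the same pitch class, so they are enharmonic equivalents.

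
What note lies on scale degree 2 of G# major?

Degree 2 takes the letter 1 step above G, which is A.
In major, degree 2 sits 2 semitones above the tonic. G# + 2 semitones is pitch class 10, spelled on A as A#.

A#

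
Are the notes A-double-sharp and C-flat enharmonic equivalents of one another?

Yes

A## is pitch class 11; Cb is pitch class 11.
All spellings map to pitch class 11, so they are enharmonically equivalent.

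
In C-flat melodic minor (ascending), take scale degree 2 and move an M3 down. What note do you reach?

Scale degree 2 of Cb melodic minor (ascending) is Db.
A major third (4 semitones) below Db lands on the letter B, giving Bbb.

Bbb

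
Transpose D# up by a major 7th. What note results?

C##

D up a major seventh is C#, so the target letter is C.
From D#, a major seventh is 11 semitones up: C##.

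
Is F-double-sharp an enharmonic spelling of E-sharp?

No

Two spellings are enharmonically equivalent only if they share a pitch class.
Here F## → 7, E# → 5; 5 ≠ 7, so they are not.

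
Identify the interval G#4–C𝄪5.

Counting letters G–A–B–C gives a fourth.
G#→C## = 6 semitones, 1 wider than the perfect fourth (5), so augmented.

augmented fourth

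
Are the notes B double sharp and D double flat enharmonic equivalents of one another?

Two spellings are enharmonically equivalent only if they share a pitch class.
Here B## → 1, Dbb → 0; 0 ≠ 1, so they are not.

No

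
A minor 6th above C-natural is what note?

Ab

C up a major sixth is A, so the target letter is A.
From C, a minor sixth is 8 semitones up: Ab.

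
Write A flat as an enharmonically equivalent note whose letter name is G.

G#

Plain G sits 1 semitone below Ab, so on the letter G the same pitch needs a sharp: G#.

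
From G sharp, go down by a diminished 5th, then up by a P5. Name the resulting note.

G##

A diminished fifth down from G# is C## (letter C, 6 semitones down).
A perfect fifth up from C## is G## (letter G, 7 semitones up).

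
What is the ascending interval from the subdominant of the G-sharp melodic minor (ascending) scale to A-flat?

diminished sixth

The subdominant of G# melodic minor (ascending) is C#.
C# up to Ab: letters C→A make it a sixth; 7 semitones makes it diminished.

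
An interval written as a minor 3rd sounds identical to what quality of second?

augmented

A minor third spans 3 semitones.
A second spanning 3 semitones is augmented (the major second is 2).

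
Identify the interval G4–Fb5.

diminished seventh

Counting letters G–A–B–C–D–E–F gives a seventh.
G→Fb = 9 semitones, 2 narrower than the major seventh (11), so diminished.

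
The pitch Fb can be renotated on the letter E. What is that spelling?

E

Plain E sits at the same pitch as Fb, so on the letter E the same pitch needs a natural: E.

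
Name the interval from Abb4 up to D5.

doubly augmented fourth

The letter names run A→D, a span of 3 letter steps, so the interval is some kind of fourth.
Abb to D is 7 semitones. A perfect fourth is 5, so 7 makes it doubly augmented.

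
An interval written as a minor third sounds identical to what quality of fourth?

A minor third spans 3 semitones.
A fourth spanning 3 semitones is doubly diminished (the perfect fourth is 5).

doubly diminished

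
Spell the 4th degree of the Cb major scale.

Fb

The Cb major scale runs Cb Db Eb Fb Gb Ab Bb.
Degree 4 is Fb.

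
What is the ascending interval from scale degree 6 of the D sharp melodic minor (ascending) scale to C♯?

Scale degree 6 of D# melodic minor (ascending) is B#.
B# up to C#: letters B→C make it a second; 1 semitone makes it minor.

minor second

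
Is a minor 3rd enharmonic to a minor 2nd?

No

A minor third spans 3 semitones; a minor second spans 1.
The spans differ, so they are not enharmonic equivalents.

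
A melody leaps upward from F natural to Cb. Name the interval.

The letter names run F→C, a span of 4 letter steps, so the interval is some kind of fifth.
F to Cb is 6 semitones. A perfect fifth is 7, so 6 makes it diminished.

diminished fifth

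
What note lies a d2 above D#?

Eb

D up a major second is E, so the target letter is E.
From D#, a diminished second is 0 semitones up: Eb.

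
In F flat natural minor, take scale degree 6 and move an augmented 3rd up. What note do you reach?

F

Scale degree 6 of Fb natural minor is Dbb.
An augmented third (5 semitones) above Dbb lands on the letter F, giving F.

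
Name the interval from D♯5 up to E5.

Counting letters D–E gives a second.
D#→E = 1 semitone, 1 narrower than the major second (2), so minor.

minor second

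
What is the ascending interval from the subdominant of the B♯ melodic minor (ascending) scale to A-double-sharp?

The subdominant of B# melodic minor (ascending) is E#.
E# up to A##: letters E→A make it a fourth; 6 semitones makes it augmented.

augmented fourth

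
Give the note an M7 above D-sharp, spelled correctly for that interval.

D up a major seventh is C#, so the target letter is C.
From D#, a major seventh is 11 semitones up: C##.

C##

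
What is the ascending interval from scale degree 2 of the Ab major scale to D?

Scale degree 2 of Ab major is Bb.
Bb up to D: letters B→D make it a third; 4 semitones makes it major.

major third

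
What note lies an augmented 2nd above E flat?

F#

E up a major second is F#, so the target letter is F.
From Eb, an augmented second is 3 semitones up: F#.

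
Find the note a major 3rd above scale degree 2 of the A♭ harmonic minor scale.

D

Scale degree 2 of Ab harmonic minor is Bb.
A major third (4 semitones) above Bb lands on the letter D, giving D.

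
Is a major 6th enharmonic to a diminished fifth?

No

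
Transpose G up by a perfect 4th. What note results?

C

A fourth above G lands on the letter C.
A perfect fourth spans 5 semitones, so G moves to pitch class 0. On the letter C that is C.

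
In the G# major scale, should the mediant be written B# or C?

B#

Each scale degree takes a distinct letter name. Degree 3 of a scale on G must use the letter B.
B# and C are enharmonically the same pitch, but only B# uses the letter B, so it is the correct spelling here.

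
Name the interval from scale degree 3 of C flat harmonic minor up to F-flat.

Scale degree 3 of Cb harmonic minor is Ebb.
Ebb up to Fb: letters E→F make it a second; 2 semitones makes it major.

major second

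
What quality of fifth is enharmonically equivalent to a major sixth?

doubly augmented

A major sixth spans 9 semitones.
A fifth spanning 9 semitones is doubly augmented (the perfect fifth is 7).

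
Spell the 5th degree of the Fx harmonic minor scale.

The F## harmonic minor scale runs F## G## A# B# C## D# E##.
Degree 5 is C##.

C##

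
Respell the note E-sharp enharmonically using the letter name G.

E# is pitch class 5. The letter G alone is pitch class 7.
To reach pitch class 5 from G requires an offset of -2 semitones, i.e. double flat: Gbb.

Gbb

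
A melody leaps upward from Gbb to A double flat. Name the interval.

major second

Counting letters G–A gives a second.
Gbb→Abb = 2 semitones, exactly the major second.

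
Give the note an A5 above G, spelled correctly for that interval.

D#

G up a perfect fifth is D, so the target letter is D.
From G, an augmented fifth is 8 semitones up: D#.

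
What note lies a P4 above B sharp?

B up a perfect fourth is E, so the target letter is E.
From B#, a perfect fourth is 5 semitones up: E#.

E#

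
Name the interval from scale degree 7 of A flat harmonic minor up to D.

Scale degree 7 of Ab harmonic minor is G.
G up to D: letters G→D make it a fifth; 7 semitones makes it perfect.

perfect fifth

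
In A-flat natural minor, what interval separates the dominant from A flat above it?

The dominant of Ab natural minor is Eb.
Eb up to Ab: letters E→A make it a fourth; 5 semitones makes it perfect.

perfect fourth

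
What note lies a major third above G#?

G up a major third is B, so the target letter is B.
From G#, a major third is 4 semitones up: B#.

B#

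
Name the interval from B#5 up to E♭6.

doubly diminished fourth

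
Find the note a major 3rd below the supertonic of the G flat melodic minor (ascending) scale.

Fb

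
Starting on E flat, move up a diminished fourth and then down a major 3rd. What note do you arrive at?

Fbb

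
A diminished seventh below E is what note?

A seventh below E lands on the letter F.
A diminished seventh spans 9 semitones, so E moves to pitch class 7. On the letter F that is F##.

F##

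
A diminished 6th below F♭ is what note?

F down a major sixth is Ab, so the target letter is A.
From Fb, a diminished sixth is 7 semitones down: A.

A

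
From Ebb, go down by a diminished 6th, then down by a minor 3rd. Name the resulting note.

A diminished sixth down from Ebb is G (letter G, 7 semitones down).
A minor third down from G is E (letter E, 3 semitones down).

E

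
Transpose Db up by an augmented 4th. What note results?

G

A fourth above D lands on the letter G.
An augmented fourth spans 6 semitones, so Db moves to pitch class 7. On the letter G that is G.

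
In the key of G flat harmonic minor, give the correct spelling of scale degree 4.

Cb

The Gb harmonic minor scale runs Gb Ab Bbb Cb Db Ebb F.
Degree 4 is Cb.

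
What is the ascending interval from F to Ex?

doubly augmented seventh

Counting letters F–G–A–B–C–D–E gives a seventh.
F→E## = 13 semitones, 2 wider than the major seventh (11), so doubly augmented.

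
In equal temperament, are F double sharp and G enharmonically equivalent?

F## is pitch class 7; G is pitch class 7.
All spellings map to pitch class 7, so they are enharmonically equivalent.

Yes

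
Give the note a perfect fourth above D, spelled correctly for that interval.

G

A fourth above D lands on the letter G.
A perfect fourth spans 5 semitones, so D moves to pitch class 7. On the letter G that is G.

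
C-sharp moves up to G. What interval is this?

diminished fifth

The letter names run C→G, a span of 4 letter steps, so the interval is some kind of fifth.
C# to G is 6 semitones. A perfect fifth is 7, so 6 makes it diminished.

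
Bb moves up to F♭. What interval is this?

diminished fifth

Counting letters B–C–D–E–F gives a fifth.
Bb→Fb = 6 semitones, 1 narrower than the perfect fifth (7), so diminished.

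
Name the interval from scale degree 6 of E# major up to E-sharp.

minor third

Scale degree 6 of E# major is C##.
C## up to E#: letters C→E make it a third; 3 semitones makes it minor.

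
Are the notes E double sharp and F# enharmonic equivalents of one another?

Yes

E## is pitch class 6; F# is pitch class 6.
All spellings map to pitch class 6, so they are enharmonically equivalent.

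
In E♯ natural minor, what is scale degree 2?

F##

The E# natural minor scale runs E# F## G# A# B# C# D#.
Degree 2 is F##.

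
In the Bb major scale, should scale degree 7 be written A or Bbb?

A

Each scale degree takes a distinct letter name. Degree 7 of a scale on B must use the letter A.
A and Bbb are enharmonically the same pitch, but only A uses the letter A, so it is the correct spelling here.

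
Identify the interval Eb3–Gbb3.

diminished third

The letter names run E→G, a span of 2 letter steps, so the interval is some kind of third.
Eb to Gbb is 2 semitones. A major third is 4, so 2 makes it diminished.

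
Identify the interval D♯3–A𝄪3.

augmented fifth

Counting letters D–E–F–G–A gives a fifth.
D#→A## = 8 semitones, 1 wider than the perfect fifth (7), so augmented.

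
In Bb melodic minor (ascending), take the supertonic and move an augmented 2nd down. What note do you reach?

The supertonic of Bb melodic minor (ascending) is C.
An augmented second (3 semitones) below C lands on the letter B, giving Bbb.

Bbb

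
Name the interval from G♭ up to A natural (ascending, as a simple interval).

Counting letters G–A gives a second.
Gb→A = 3 semitones, 1 wider than the major second (2), so augmented.

augmented second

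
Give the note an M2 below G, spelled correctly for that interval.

G down a major second is F, so the target letter is F.
From G, a major second is 2 semitones down: F.

F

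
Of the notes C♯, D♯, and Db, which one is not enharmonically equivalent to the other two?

In 12-tone equal temperament, enharmonic equivalents share a pitch class. C# is pitch class 1; D# is pitch class 3; Db is pitch class 1.
C# and Db share pitch class 1, while D# is pitch class 3.

D#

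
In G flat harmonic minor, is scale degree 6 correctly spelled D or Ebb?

Ebb

Each scale degree takes a distinct letter name. Degree 6 of a scale on G must use the letter E.
Ebb and D are enharmonically the same pitch, but only Ebb uses the letter E, so it is the correct spelling here.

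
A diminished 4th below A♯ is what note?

E##

A down a perfect fourth is E, so the target letter is E.
From A#, a diminished fourth is 4 semitones down: E##.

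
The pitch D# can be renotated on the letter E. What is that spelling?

D# is pitch class 3. The letter E alone is pitch class 4.
To reach pitch class 3 from E requires an offset of -1 semitone, i.e. flat: Eb.

Eb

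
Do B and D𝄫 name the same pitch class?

No

Two spellings are enharmonically equivalent only if they share a pitch class.
Here B → 11, Dbb → 0; 0 ≠ 11, so they are not.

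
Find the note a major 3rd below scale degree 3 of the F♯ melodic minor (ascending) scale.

F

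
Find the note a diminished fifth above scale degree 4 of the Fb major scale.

Scale degree 4 of Fb major is Bbb.
A diminished fifth (6 semitones) above Bbb lands on the letter F, giving Fbb.

Fbb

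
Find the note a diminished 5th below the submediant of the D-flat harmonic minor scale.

The submediant of Db harmonic minor is Bbb.
A diminished fifth (6 semitones) below Bbb lands on the letter E, giving Eb.

Eb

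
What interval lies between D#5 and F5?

Counting letters D–E–F gives a third.
D#→F = 2 semitones, 2 narrower than the major third (4), so diminished.

diminished third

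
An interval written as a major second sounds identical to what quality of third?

diminished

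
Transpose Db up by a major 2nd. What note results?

A second above D lands on the letter E.
A major second spans 2 semitones, so Db moves to pitch class 3. On the letter E that is Eb.

Eb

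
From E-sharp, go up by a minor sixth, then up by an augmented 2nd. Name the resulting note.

A minor sixth up from E# is C# (letter C, 8 semitones up).
An augmented second up from C# is D## (letter D, 3 semitones up).

D##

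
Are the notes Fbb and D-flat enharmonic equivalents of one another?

Fbb is pitch class 3; Db is pitch class 1.
The pitch classes differ (3 vs. 1), so they are not enharmonic equivalents.

No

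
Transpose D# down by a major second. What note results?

C#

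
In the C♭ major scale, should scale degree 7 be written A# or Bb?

Bb

Each scale degree takes a distinct letter name. Degree 7 of a scale on C must use the letter B.
Bb and A# are enharmonically the same pitch, but only Bb uses the letter B, so it is the correct spelling here.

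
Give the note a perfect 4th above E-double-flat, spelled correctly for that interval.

Abb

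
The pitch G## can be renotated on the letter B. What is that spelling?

Bbb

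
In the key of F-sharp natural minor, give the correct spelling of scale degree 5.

C#

The F# natural minor scale runs F# G# A B C# D E.
Degree 5 is C#.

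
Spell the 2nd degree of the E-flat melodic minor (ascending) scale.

F

The Eb melodic minor (ascending) scale runs Eb F Gb Ab Bb C D.
Degree 2 is F.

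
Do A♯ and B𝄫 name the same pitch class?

No

Two spellings are enharmonically equivalent only if they share a pitch class.
Here A# → 10, Bbb → 9; 9 ≠ 10, so they are not.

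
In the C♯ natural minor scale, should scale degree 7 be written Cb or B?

B

Each scale degree takes a distinct letter name. Degree 7 of a scale on C must use the letter B.
B and Cb are enharmonically the same pitch, but only B uses the letter B, so it is the correct spelling here.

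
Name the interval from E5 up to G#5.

major third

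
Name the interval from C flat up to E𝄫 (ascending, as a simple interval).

minor third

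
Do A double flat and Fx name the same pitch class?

Abb = pitch class 7 and F## = pitch class 7 — the same pitch class, so they are enharmonic equivalents.

Yes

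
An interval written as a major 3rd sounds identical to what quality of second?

A major third spans 4 semitones.
A second spanning 4 semitones is doubly augmented (the major second is 2).

doubly augmented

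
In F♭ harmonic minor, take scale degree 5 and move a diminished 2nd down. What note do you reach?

B

Scale degree 5 of Fb harmonic minor is Cb.
A diminished second (0 semitones) below Cb lands on the letter B, giving B.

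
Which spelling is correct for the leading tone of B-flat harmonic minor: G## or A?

Each scale degree takes a distinct letter name. Degree 7 of a scale on B must use the letter A.
A and G## are enharmonically the same pitch, but only A uses the letter A, so it is the correct spelling here.

A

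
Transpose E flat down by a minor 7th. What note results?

F

A seventh below E lands on the letter F.
A minor seventh spans 10 semitones, so Eb moves to pitch class 5. On the letter F that is F.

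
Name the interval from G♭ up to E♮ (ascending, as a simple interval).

augmented sixth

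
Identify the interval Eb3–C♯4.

augmented sixth

The letter names run E→C, a span of 5 letter steps, so the interval is some kind of sixth.
Eb to C# is 10 semitones. A major sixth is 9, so 10 makes it augmented.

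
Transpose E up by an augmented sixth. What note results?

E up a major sixth is C#, so the target letter is C.
From E, an augmented sixth is 10 semitones up: C##.

C##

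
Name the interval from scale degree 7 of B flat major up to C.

minor third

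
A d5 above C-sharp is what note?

A fifth above C lands on the letter G.
A diminished fifth spans 6 semitones, so C# moves to pitch class 7. On the letter G that is G.

G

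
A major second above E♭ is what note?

E up a major second is F#, so the target letter is F.
From Eb, a major second is 2 semitones up: F.

F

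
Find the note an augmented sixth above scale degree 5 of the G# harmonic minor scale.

Scale degree 5 of G# harmonic minor is D#.
An augmented sixth (10 semitones) above D# lands on the letter B, giving B##.

B##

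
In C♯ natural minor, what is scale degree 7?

B

Degree 7 takes the letter 6 steps above C, which is B.
In natural minor, degree 7 sits 10 semitones above the tonic. C# + 10 semitones is pitch class 11, spelled on B as B.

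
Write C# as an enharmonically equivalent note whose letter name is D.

Db

Plain D sits 1 semitone above C#, so on the letter D the same pitch needs a flat: Db.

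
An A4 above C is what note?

F#

C up a perfect fourth is F, so the target letter is F.
From C, an augmented fourth is 6 semitones up: F#.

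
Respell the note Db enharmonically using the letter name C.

C#

Db is pitch class 1. The letter C alone is pitch class 0.
To reach pitch class 1 from C requires an offset of +1 semitone, i.e. sharp: C#.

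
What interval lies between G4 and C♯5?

augmented fourth

Counting letters G–A–B–C gives a fourth.
G→C# = 6 semitones, 1 wider than the perfect fourth (5), so augmented.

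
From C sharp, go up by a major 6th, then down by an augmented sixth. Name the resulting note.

A major sixth up from C# is A# (letter A, 9 semitones up).
An augmented sixth down from A# is C (letter C, 10 semitones down).

C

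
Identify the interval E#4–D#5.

minor seventh

Counting letters E–F–G–A–B–C–D gives a seventh.
E#→D# = 10 semitones, 1 narrower than the major seventh (11), so minor.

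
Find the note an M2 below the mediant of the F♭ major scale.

Gb

The mediant of Fb major is Ab.
A major second (2 semitones) below Ab lands on the letter G, giving Gb.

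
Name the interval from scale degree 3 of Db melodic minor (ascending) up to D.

augmented sixth

Scale degree 3 of Db melodic minor (ascending) is Fb.
Fb up to D: letters F→D make it a sixth; 10 semitones makes it augmented.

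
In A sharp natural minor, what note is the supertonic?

B#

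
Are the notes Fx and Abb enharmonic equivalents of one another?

F## is pitch class 7; Abb is pitch class 7.
All spellings map to pitch class 7, so they are enharmonically equivalent.

Yes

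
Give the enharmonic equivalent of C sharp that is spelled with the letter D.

Db

Plain D sits 1 semitone above C#, so on the letter D the same pitch needs a flat: Db.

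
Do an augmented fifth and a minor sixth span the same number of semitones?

Yes

An augmented fifth spans 8 semitones; a minor sixth spans 8.
They are enharmonically equivalent.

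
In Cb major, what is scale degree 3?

Degree 3 takes the letter 2 steps above C, which is E.
In major, degree 3 sits 4 semitones above the tonic. Cb + 4 semitones is pitch class 3, spelled on E as Eb.

Eb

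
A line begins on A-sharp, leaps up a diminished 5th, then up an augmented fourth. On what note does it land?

A#

A diminished fifth up from A# is E (letter E, 6 semitones up).
An augmented fourth up from E is A# (letter A, 6 semitones up).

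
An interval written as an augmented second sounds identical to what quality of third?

minor

An augmented second spans 3 semitones.
A third spanning 3 semitones is minor (the major third is 4).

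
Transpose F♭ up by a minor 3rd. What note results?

Abb

A third above F lands on the letter A.
A minor third spans 3 semitones, so Fb moves to pitch class 7. On the letter A that is Abb.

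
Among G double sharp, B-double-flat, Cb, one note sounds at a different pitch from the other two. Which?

Cb

In 12-tone equal temperament, enharmonic equivalents share a pitch class. G## is pitch class 9; Bbb is pitch class 9; Cb is pitch class 11.
G## and Bbb share pitch class 9, while Cb is pitch class 11.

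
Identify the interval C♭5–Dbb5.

minor second

Counting letters C–D gives a second.
Cb→Dbb = 1 semitone, 1 narrower than the major second (2), so minor.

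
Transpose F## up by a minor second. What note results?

G#

F up a major second is G, so the target letter is G.
From F##, a minor second is 1 semitone up: G#.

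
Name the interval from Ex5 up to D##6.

Counting letters E–F–G–A–B–C–D gives a seventh.
E##→D## = 10 semitones, 1 narrower than the major seventh (11), so minor.

minor seventh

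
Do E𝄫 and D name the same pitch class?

Yes

Ebb is pitch class 2; D is pitch class 2.
All spellings map to pitch class 2, so they are enharmonically equivalent.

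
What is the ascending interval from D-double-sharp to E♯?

Counting letters D–E gives a second.
D##→E# = 1 semitone, 1 narrower than the major second (2), so minor.

minor second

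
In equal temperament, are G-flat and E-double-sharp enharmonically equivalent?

Yes

Gb is pitch class 6; E## is pitch class 6.
All spellings map to pitch class 6, so they are enharmonically equivalent.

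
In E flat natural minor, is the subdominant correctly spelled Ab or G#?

Each scale degree takes a distinct letter name. Degree 4 of a scale on E must use the letter A.
Ab and G# are enharmonically the same pitch, but only Ab uses the letter A, so it is the correct spelling here.

Ab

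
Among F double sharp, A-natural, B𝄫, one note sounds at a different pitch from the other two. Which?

In 12-tone equal temperament, enharmonic equivalents share a pitch class. F## is pitch class 7; A is pitch class 9; Bbb is pitch class 9.
A and Bbb share pitch class 9, while F## is pitch class 7.

F##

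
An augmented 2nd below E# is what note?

D

A second below E lands on the letter D.
An augmented second spans 3 semitones, so E# moves to pitch class 2. On the letter D that is D.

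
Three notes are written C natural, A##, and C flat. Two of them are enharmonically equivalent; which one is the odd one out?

C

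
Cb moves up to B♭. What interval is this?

Counting letters C–D–E–F–G–A–B gives a seventh.
Cb→Bb = 11 semitones, exactly the major seventh.

major seventh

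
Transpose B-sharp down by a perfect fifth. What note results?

E#

B down a perfect fifth is E, so the target letter is E.
From B#, a perfect fifth is 7 semitones down: E#.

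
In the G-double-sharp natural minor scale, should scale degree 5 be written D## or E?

D##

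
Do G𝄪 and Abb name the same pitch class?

Two spellings are enharmonically equivalent only if they share a pitch class.
Here G## → 9, Abb → 7; 7 ≠ 9, so they are not.

No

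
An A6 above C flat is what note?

A

A sixth above C lands on the letter A.
An augmented sixth spans 10 semitones, so Cb moves to pitch class 9. On the letter A that is A.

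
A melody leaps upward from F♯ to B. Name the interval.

perfect fourth

Counting letters F–G–A–B gives a fourth.
F#→B = 5 semitones, exactly the perfect fourth.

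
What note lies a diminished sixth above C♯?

Ab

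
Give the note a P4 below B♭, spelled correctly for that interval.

F

B down a perfect fourth is F#, so the target letter is F.
From Bb, a perfect fourth is 5 semitones down: F.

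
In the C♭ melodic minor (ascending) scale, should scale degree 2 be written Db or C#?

Each scale degree takes a distinct letter name. Degree 2 of a scale on C must use the letter D.
Db and C# are enharmonically the same pitch, but only Db uses the letter D, so it is the correct spelling here.

Db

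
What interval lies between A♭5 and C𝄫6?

Counting letters A–B–C gives a third.
Ab→Cbb = 2 semitones, 2 narrower than the major third (4), so diminished.

diminished third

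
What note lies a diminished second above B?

B up a major second is C#, so the target letter is C.
From B, a diminished second is 0 semitones up: Cb.

Cb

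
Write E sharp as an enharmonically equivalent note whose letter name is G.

E# is pitch class 5. The letter G alone is pitch class 7.
To reach pitch class 5 from G requires an offset of -2 semitones, i.e. double flat: Gbb.

Gbb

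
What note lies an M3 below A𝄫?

A down a major third is F, so the target letter is F.
From Abb, a major third is 4 semitones down: Fbb.

Fbb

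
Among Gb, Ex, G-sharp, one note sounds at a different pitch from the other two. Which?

G#

In 12-tone equal temperament, enharmonic equivalents share a pitch class. Gb is pitch class 6; E## is pitch class 6; G# is pitch class 8.
Gb and E## share pitch class 6, while G# is pitch class 8.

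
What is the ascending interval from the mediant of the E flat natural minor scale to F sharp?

augmented seventh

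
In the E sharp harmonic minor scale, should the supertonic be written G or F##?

F##

Each scale degree takes a distinct letter name. Degree 2 of a scale on E must use the letter F.
F## and G are enharmonically the same pitch, but only F## uses the letter F, so it is the correct spelling here.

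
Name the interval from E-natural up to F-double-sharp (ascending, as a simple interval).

Counting letters E–F gives a second.
E→F## = 3 semitones, 1 wider than the major second (2), so augmented.

augmented second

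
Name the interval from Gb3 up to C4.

Counting letters G–A–B–C gives a fourth.
Gb→C = 6 semitones, 1 wider than the perfect fourth (5), so augmented.

augmented fourth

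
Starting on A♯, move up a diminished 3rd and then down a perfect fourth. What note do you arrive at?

G

A diminished third up from A# is C (letter C, 2 semitones up).
A perfect fourth down from C is G (letter G, 5 semitones down).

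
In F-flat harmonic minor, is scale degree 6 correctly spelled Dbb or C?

Dbb

Each scale degree takes a distinct letter name. Degree 6 of a scale on F must use the letter D.
Dbb and C are enharmonically the same pitch, but only Dbb uses the letter D, so it is the correct spelling here.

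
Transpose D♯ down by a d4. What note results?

A##

D down a perfect fourth is A, so the target letter is A.
From D#, a diminished fourth is 4 semitones down: A##.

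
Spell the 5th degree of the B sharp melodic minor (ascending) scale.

Degree 5 takes the letter 4 steps above B, which is F.
In melodic minor (ascending), degree 5 sits 7 semitones above the tonic. B# + 7 semitones is pitch class 7, spelled on F as F##.

F##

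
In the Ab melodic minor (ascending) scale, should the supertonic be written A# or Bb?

Bb

Each scale degree takes a distinct letter name. Degree 2 of a scale on A must use the letter B.
Bb and A# are enharmonically the same pitch, but only Bb uses the letter B, so it is the correct spelling here.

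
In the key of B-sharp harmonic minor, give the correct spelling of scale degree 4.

E#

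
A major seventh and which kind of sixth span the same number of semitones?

A major seventh spans 11 semitones.
A sixth spanning 11 semitones is doubly augmented (the major sixth is 9).

doubly augmented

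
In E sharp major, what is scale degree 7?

D##

The E# major scale runs E# F## G## A# B# C## D##.
Degree 7 is D##.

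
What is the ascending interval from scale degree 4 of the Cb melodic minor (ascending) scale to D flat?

major sixth

Scale degree 4 of Cb melodic minor (ascending) is Fb.
Fb up to Db: letters F→D make it a sixth; 9 semitones makes it major.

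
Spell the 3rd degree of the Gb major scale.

Degree 3 takes the letter 2 steps above G, which is B.
In major, degree 3 sits 4 semitones above the tonic. Gb + 4 semitones is pitch class 10, spelled on B as Bb.

Bb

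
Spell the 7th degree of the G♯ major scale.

F##

The G# major scale runs G# A# B# C# D# E# F##.
Degree 7 is F##.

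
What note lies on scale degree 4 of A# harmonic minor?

The A# harmonic minor scale runs A# B# C# D# E# F# G##.
Degree 4 is D#.

D#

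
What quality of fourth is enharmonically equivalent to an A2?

An augmented second spans 3 semitones.
A fourth spanning 3 semitones is doubly diminished (the perfect fourth is 5).

doubly diminished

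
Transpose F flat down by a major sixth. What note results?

Abb

F down a major sixth is Ab, so the target letter is A.
From Fb, a major sixth is 9 semitones down: Abb.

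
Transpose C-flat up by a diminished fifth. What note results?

A fifth above C lands on the letter G.
A diminished fifth spans 6 semitones, so Cb moves to pitch class 5. On the letter G that is Gbb.

Gbb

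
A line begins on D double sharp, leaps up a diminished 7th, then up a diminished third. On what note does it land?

Eb

A diminished seventh up from D## is C# (letter C, 9 semitones up).
A diminished third up from C# is Eb (letter E, 2 semitones up).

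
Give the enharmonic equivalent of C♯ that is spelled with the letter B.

Plain B sits 2 semitones below C#, so on the letter B the same pitch needs a double sharp: B##.

B##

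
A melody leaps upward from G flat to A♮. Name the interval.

augmented second

Counting letters G–A gives a second.
Gb→A = 3 semitones, 1 wider than the major second (2), so augmented.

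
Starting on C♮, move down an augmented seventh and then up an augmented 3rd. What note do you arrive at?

F

An augmented seventh down from C is Dbb (letter D, 12 semitones down).
An augmented third up from Dbb is F (letter F, 5 semitones up).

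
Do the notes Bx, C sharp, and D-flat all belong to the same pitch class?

B## = pitch class 1 and C# = pitch class 1 and Db = pitch class 1 — the same pitch class, so they are enharmonic equivalents.

Yes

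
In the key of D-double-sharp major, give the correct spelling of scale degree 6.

Degree 6 takes the letter 5 steps above D, which is B.
In major, degree 6 sits 9 semitones above the tonic. D## + 9 semitones is pitch class 1, spelled on B as B##.

B##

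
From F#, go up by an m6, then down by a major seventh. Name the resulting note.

Eb

A minor sixth up from F# is D (letter D, 8 semitones up).
A major seventh down from D is Eb (letter E, 11 semitones down).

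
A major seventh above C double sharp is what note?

C up a major seventh is B, so the target letter is B.
From C##, a major seventh is 11 semitones up: B##.

B##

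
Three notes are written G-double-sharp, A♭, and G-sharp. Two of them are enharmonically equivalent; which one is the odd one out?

G##

In 12-tone equal temperament, enharmonic equivalents share a pitch class. G## is pitch class 9; Ab is pitch class 8; G# is pitch class 8.
Ab and G# share pitch class 8, while G## is pitch class 9.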